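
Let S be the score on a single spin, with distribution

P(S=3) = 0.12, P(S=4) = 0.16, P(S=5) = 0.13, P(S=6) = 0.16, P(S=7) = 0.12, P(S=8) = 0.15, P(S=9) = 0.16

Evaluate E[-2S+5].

E[-2S+5] = Σ (-2s+5)·P(S=s)
 = (-1)·0.12 + (-3)·0.16 + (-5)·0.13 + (-7)·0.16 + (-9)·0.12 + (-11)·0.15 + (-13)·0.16
 = (-0.12) + (-0.48) + (-0.65) + (-1.12) + (-1.08) + (-1.65) + (-2.08)
 = -7.18

-7.18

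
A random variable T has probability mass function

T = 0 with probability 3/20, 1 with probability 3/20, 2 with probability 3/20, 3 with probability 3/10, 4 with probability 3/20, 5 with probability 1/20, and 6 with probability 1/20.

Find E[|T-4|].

E[|T-4|] = Σ |t-4|·P(T=t)
 = 4·3/20 + 3·3/20 + 2·3/20 + 1·3/10 + 0·3/20 + 1·1/20 + 2·1/20
 = 3/5 + 9/20 + 3/10 + 3/10 + 0 + 1/20 + 1/10
 = 9/5

1.8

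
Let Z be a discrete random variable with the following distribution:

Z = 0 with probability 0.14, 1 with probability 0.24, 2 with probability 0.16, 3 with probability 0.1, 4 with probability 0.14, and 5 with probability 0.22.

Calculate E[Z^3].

E[Z^3] = Σ z^3·P(Z=z)
 = 0·0.14 + 1·0.24 + 8·0.16 + 27·0.1 + 64·0.14 + 125·0.22
 = 0 + 0.24 + 1.28 + 2.7 + 8.96 + 27.5
 = 40.68

40.68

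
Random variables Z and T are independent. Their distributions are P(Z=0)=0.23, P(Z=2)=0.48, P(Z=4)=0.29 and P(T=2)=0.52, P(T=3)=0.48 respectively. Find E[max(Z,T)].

E[max(Z,T)] = Σ_z Σ_t max(z,t) · P(Z=z)P(T=t)
 = 2·0.1196 + 3·0.1104 + 2·0.2496 + 3·0.2304 + 4·0.1508 + 4·0.1392
 = 0.2392 + 0.3312 + 0.4992 + 0.6912 + 0.6032 + 0.5568
 = 2.9208

2.9208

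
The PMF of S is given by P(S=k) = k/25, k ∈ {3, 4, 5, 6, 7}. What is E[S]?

5.4

E[S] = Σ s·P(S=s)
 = 3·3/25 + 4·4/25 + 5·1/5 + 6·6/25 + 7·7/25
 = 9/25 + 16/25 + 1 + 36/25 + 49/25
 = 27/5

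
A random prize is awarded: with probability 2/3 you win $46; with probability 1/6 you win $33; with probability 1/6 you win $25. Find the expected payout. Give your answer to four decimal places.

E[payout] = 46·2/3 + 33·1/6 + 25·1/6
 = 92/3 + 11/2 + 25/6
 = 121/3

40.3333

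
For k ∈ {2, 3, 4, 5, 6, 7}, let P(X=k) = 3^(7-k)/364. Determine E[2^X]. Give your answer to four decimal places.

E[2^X] = Σ 2^x·P(X=x)
 = 4·243/364 + 8·81/364 + 16·27/364 + 32·9/364 + 64·3/364 + 128·1/364
 = 243/91 + 162/91 + 108/91 + 72/91 + 48/91 + 32/91
 = 95/13

7.3077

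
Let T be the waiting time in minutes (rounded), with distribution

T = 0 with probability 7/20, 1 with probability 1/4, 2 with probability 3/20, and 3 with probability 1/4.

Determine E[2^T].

E[2^T] = Σ 2^t·P(T=t)
 = 1·7/20 + 2·1/4 + 4·3/20 + 8·1/4
 = 7/20 + 1/2 + 3/5 + 2
 = 69/20

3.45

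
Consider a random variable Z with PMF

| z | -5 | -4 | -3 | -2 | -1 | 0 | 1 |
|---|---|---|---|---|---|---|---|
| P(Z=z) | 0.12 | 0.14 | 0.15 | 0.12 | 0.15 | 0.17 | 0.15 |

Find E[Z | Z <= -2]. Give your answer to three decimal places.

P(Z <= -2) = 0.12 + 0.14 + 0.15 + 0.12 = 0.53.
E[Z | Z <= -2] = [(-5)·0.12 + (-4)·0.14 + (-3)·0.15 + (-2)·0.12] / 0.53
 = -1.85 / 0.53
 = -185/53

-3.491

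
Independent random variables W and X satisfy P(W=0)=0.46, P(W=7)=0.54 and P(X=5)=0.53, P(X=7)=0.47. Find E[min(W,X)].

E[min(W,X)] = Σ_w Σ_x min(w,x) · P(W=w)P(X=x)
 = 0·0.2438 + 0·0.2162 + 5·0.2862 + 7·0.2538
 = 0 + 0 + 1.431 + 1.7766
 = 3.2076

3.2076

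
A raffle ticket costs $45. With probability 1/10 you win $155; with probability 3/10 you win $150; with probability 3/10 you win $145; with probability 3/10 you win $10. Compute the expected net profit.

62

E[payout] = 155·1/10 + 150·3/10 + 145·3/10 + 10·3/10
 = 31/2 + 45 + 87/2 + 3
 = 107
Net = 107 - 45 = 62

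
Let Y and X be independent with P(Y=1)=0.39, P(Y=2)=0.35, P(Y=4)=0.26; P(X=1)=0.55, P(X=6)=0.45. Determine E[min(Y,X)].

1.5085

E[min(Y,X)] = Σ_y Σ_x min(y,x) · P(Y=y)P(X=x)
 = 1·0.2145 + 1·0.1755 + 1·0.1925 + 2·0.1575 + 1·0.143 + 4·0.117
 = 0.2145 + 0.1755 + 0.1925 + 0.315 + 0.143 + 0.468
 = 1.5085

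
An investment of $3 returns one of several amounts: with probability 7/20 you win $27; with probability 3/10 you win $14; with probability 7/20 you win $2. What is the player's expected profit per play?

E[payout] = 27·7/20 + 14·3/10 + 2·7/20
 = 189/20 + 21/5 + 7/10
 = 287/20
Net = 287/20 - 3 = 227/20

11.35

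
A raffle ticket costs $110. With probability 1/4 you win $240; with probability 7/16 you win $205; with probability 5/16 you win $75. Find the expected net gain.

63.125

E[payout] = 240·1/4 + 205·7/16 + 75·5/16
 = 60 + 1435/16 + 375/16
 = 1385/8
Net = 1385/8 - 110 = 505/8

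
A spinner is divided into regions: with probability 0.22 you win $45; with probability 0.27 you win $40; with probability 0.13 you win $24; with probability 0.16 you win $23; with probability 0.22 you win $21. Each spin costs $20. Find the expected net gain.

E[payout] = 45·0.22 + 40·0.27 + 24·0.13 + 23·0.16 + 21·0.22
 = 9.9 + 10.8 + 3.12 + 3.68 + 4.62
 = 32.12
Net = 32.12 - 20 = 12.12

12.12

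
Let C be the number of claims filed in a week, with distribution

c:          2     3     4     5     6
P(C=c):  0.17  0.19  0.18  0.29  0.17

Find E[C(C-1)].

14.54

E[C(C-1)] = Σ c(c-1)·P(C=c)
 = 2·0.17 + 6·0.19 + 12·0.18 + 20·0.29 + 30·0.17
 = 0.34 + 1.14 + 2.16 + 5.8 + 5.1
 = 14.54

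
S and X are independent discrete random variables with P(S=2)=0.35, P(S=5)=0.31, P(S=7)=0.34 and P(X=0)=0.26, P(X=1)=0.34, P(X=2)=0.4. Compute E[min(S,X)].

E[min(S,X)] = Σ_s Σ_x min(s,x) · P(S=s)P(X=x)
 = 0·0.091 + 1·0.119 + 2·0.14 + 0·0.0806 + 1·0.1054 + 2·0.124 + 0·0.0884 + 1·0.1156 + 2·0.136
 = 0 + 0.119 + 0.28 + 0 + 0.1054 + 0.248 + 0 + 0.1156 + 0.272
 = 1.14

1.14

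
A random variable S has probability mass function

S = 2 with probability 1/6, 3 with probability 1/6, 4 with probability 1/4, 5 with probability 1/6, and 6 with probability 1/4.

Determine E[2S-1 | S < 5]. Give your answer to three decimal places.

5.286

P(S < 5) = 1/6 + 1/6 + 1/4 = 7/12.
E[2S-1 | S < 5] = [3·1/6 + 5·1/6 + 7·1/4] / (7/12)
 = 37/12 / (7/12)
 = 37/7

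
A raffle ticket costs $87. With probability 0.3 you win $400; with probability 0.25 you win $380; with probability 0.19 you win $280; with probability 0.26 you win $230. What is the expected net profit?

241

E[payout] = 400·0.3 + 380·0.25 + 280·0.19 + 230·0.26
 = 120 + 95 + 53.2 + 59.8
 = 328
Net = 328 - 87 = 241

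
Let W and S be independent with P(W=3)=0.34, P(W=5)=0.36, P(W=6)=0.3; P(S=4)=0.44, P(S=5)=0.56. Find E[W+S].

E[W+S] = Σ_w Σ_s (w+s) · P(W=w)P(S=s)
 = 7·0.1496 + 8·0.1904 + 9·0.1584 + 10·0.2016 + 10·0.132 + 11·0.168
 = 1.0472 + 1.5232 + 1.4256 + 2.016 + 1.32 + 1.848
 = 9.18

9.18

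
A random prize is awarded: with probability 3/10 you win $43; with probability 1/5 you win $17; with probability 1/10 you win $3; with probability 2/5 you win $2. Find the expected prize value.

17.4

E[payout] = 43·3/10 + 17·1/5 + 3·1/10 + 2·2/5
 = 129/10 + 17/5 + 3/10 + 4/5
 = 87/5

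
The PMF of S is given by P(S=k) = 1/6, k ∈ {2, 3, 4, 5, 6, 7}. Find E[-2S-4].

E[-2S-4] = Σ (-2s-4)·P(S=s)
 = (-8)·1/6 + (-10)·1/6 + (-12)·1/6 + (-14)·1/6 + (-16)·1/6 + (-18)·1/6
 = (-4/3) + (-5/3) + (-2) + (-7/3) + (-8/3) + (-3)
 = -13

-13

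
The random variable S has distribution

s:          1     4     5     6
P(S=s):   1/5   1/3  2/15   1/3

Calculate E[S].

4.2

E[S] = Σ s·P(S=s)
 = 1·1/5 + 4·1/3 + 5·2/15 + 6·1/3
 = 1/5 + 4/3 + 2/3 + 2
 = 21/5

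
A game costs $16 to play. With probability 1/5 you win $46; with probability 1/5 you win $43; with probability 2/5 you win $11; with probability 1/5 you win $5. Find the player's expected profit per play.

E[payout] = 46·1/5 + 43·1/5 + 11·2/5 + 5·1/5
 = 46/5 + 43/5 + 22/5 + 1
 = 116/5
Net = 116/5 - 16 = 36/5

7.2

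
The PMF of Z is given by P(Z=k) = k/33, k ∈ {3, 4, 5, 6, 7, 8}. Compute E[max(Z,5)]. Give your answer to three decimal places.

6.333

E[max(Z,5)] = Σ max(z,5)·P(Z=z)
 = 5·1/11 + 5·4/33 + 5·5/33 + 6·2/11 + 7·7/33 + 8·8/33
 = 5/11 + 20/33 + 25/33 + 12/11 + 49/33 + 64/33
 = 19/3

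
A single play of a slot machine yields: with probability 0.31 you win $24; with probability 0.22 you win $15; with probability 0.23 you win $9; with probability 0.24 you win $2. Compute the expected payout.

13.29

E[payout] = 24·0.31 + 15·0.22 + 9·0.23 + 2·0.24
 = 7.44 + 3.3 + 2.07 + 0.48
 = 13.29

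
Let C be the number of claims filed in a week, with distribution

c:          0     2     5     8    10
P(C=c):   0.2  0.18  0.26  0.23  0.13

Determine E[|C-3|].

3.36

E[|C-3|] = Σ |c-3|·P(C=c)
 = 3·0.2 + 1·0.18 + 2·0.26 + 5·0.23 + 7·0.13
 = 0.6 + 0.18 + 0.52 + 1.15 + 0.91
 = 3.36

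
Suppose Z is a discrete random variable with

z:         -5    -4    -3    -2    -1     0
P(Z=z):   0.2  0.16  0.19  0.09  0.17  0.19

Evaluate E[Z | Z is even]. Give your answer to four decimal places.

-1.8636

P(Z is even) = 0.16 + 0.09 + 0.19 = 0.44.
E[Z | Z is even] = [(-4)·0.16 + (-2)·0.09 + 0·0.19] / 0.44
 = -0.82 / 0.44
 = -41/22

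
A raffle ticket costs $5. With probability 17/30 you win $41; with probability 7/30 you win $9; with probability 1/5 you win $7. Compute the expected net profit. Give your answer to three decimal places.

21.733

E[payout] = 41·17/30 + 9·7/30 + 7·1/5
 = 697/30 + 21/10 + 7/5
 = 401/15
Net = 401/15 - 5 = 326/15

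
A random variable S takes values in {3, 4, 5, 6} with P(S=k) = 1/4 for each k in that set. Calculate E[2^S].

E[2^S] = Σ 2^s·P(S=s)
 = 8·1/4 + 16·1/4 + 32·1/4 + 64·1/4
 = 2 + 4 + 8 + 16
 = 30

30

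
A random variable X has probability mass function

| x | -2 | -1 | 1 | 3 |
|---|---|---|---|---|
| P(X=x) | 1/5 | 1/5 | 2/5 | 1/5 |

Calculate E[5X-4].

-2

E[5X-4] = Σ (5x-4)·P(X=x)
 = (-14)·1/5 + (-9)·1/5 + 1·2/5 + 11·1/5
 = (-14/5) + (-9/5) + 2/5 + 11/5
 = -2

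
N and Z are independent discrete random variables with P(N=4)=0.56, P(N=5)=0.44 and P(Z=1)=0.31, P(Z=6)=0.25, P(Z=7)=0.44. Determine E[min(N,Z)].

3.3736

E[min(N,Z)] = Σ_n Σ_z min(n,z) · P(N=n)P(Z=z)
 = 1·0.1736 + 4·0.14 + 4·0.2464 + 1·0.1364 + 5·0.11 + 5·0.1936
 = 0.1736 + 0.56 + 0.9856 + 0.1364 + 0.55 + 0.968
 = 3.3736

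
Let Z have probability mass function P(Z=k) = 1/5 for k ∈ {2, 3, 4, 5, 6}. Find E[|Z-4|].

E[|Z-4|] = Σ |z-4|·P(Z=z)
 = 2·1/5 + 1·1/5 + 0·1/5 + 1·1/5 + 2·1/5
 = 2/5 + 1/5 + 0 + 1/5 + 2/5
 = 6/5

1.2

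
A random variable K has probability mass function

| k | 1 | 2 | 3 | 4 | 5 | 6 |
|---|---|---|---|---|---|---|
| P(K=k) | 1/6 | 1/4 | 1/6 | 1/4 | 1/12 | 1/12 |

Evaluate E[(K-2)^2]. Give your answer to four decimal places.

E[(K-2)^2] = Σ (k-2)^2·P(K=k)
 = 1·1/6 + 0·1/4 + 1·1/6 + 4·1/4 + 9·1/12 + 16·1/12
 = 1/6 + 0 + 1/6 + 1 + 3/4 + 4/3
 = 41/12

3.4167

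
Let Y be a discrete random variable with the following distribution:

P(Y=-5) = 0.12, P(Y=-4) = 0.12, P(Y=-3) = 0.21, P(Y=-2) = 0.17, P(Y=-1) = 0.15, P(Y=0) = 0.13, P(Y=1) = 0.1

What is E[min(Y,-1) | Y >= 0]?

-1

P(Y >= 0) = 0.13 + 0.1 = 0.23.
E[min(Y,-1) | Y >= 0] = [(-1)·0.13 + (-1)·0.1] / 0.23
 = -0.23 / 0.23
 = -1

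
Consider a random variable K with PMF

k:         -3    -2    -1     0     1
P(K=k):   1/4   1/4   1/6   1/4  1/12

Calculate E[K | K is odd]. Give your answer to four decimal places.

-1.6667

P(K is odd) = 1/4 + 1/6 + 1/12 = 1/2.
E[K | K is odd] = [(-3)·1/4 + (-1)·1/6 + 1·1/12] / (1/2)
 = -5/6 / (1/2)
 = -5/3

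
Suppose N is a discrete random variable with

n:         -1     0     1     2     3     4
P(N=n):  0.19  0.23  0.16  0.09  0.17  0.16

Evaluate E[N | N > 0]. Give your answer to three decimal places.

2.569

P(N > 0) = 0.16 + 0.09 + 0.17 + 0.16 = 0.58.
E[N | N > 0] = [1·0.16 + 2·0.09 + 3·0.17 + 4·0.16] / 0.58
 = 1.49 / 0.58
 = 149/58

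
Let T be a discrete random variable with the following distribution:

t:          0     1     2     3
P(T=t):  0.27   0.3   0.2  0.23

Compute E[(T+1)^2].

E[(T+1)^2] = Σ (t+1)^2·P(T=t)
 = 1·0.27 + 4·0.3 + 9·0.2 + 16·0.23
 = 0.27 + 1.2 + 1.8 + 3.68
 = 6.95

6.95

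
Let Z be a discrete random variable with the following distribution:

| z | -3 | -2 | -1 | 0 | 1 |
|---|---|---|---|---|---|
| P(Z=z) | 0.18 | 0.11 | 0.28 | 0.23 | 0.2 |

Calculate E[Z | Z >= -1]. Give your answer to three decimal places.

P(Z >= -1) = 0.28 + 0.23 + 0.2 = 0.71.
E[Z | Z >= -1] = [(-1)·0.28 + 0·0.23 + 1·0.2] / 0.71
 = -0.08 / 0.71
 = -8/71

-0.113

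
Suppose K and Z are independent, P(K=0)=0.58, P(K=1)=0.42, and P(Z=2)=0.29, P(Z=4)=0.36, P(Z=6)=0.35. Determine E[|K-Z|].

3.7

E[|K-Z|] = Σ_k Σ_z |k-z| · P(K=k)P(Z=z)
 = 2·0.1682 + 4·0.2088 + 6·0.203 + 1·0.1218 + 3·0.1512 + 5·0.147
 = 0.3364 + 0.8352 + 1.218 + 0.1218 + 0.4536 + 0.735
 = 3.7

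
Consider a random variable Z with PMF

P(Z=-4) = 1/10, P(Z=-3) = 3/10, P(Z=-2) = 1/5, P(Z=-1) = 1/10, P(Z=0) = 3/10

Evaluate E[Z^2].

E[Z^2] = Σ z^2·P(Z=z)
 = 16·1/10 + 9·3/10 + 4·1/5 + 1·1/10 + 0·3/10
 = 8/5 + 27/10 + 4/5 + 1/10 + 0
 = 26/5

5.2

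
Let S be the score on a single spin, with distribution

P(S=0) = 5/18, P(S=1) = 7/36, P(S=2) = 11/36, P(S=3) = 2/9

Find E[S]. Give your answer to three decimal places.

1.472

E[S] = Σ s·P(S=s)
 = 0·5/18 + 1·7/36 + 2·11/36 + 3·2/9
 = 0 + 7/36 + 11/18 + 2/3
 = 53/36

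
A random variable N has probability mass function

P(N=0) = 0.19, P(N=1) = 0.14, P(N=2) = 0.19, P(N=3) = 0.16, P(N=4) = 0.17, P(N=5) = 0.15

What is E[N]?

2.43

E[N] = Σ n·P(N=n)
 = 0·0.19 + 1·0.14 + 2·0.19 + 3·0.16 + 4·0.17 + 5·0.15
 = 0 + 0.14 + 0.38 + 0.48 + 0.68 + 0.75
 = 2.43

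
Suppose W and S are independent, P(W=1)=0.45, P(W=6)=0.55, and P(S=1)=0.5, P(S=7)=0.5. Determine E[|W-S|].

E[|W-S|] = Σ_w Σ_s |w-s| · P(W=w)P(S=s)
 = 0·0.225 + 6·0.225 + 5·0.275 + 1·0.275
 = 0 + 1.35 + 1.375 + 0.275
 = 3

3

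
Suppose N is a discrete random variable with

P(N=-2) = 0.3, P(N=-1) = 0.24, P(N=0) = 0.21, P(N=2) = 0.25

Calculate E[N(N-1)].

2.78

E[N(N-1)] = Σ n(n-1)·P(N=n)
 = 6·0.3 + 2·0.24 + 0·0.21 + 2·0.25
 = 1.8 + 0.48 + 0 + 0.5
 = 2.78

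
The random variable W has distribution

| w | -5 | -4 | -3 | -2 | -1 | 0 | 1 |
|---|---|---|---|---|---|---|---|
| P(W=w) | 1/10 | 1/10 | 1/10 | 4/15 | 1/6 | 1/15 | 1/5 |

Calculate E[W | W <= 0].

-2.375

P(W <= 0) = 1/10 + 1/10 + 1/10 + 4/15 + 1/6 + 1/15 = 4/5.
E[W | W <= 0] = [(-5)·1/10 + (-4)·1/10 + (-3)·1/10 + (-2)·4/15 + (-1)·1/6 + 0·1/15] / (4/5)
 = -19/10 / (4/5)
 = -19/8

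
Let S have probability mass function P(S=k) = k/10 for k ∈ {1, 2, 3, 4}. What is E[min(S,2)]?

1.9

E[min(S,2)] = Σ min(s,2)·P(S=s)
 = 1·1/10 + 2·1/5 + 2·3/10 + 2·2/5
 = 1/10 + 2/5 + 3/5 + 4/5
 = 19/10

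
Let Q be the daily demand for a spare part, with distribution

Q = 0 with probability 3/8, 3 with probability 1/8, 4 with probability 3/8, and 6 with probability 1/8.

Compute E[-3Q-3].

E[-3Q-3] = Σ (-3q-3)·P(Q=q)
 = (-3)·3/8 + (-12)·1/8 + (-15)·3/8 + (-21)·1/8
 = (-9/8) + (-3/2) + (-45/8) + (-21/8)
 = -87/8

-10.875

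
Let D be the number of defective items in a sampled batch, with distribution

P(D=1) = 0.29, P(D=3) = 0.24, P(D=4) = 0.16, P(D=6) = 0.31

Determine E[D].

3.51

E[D] = Σ d·P(D=d)
 = 1·0.29 + 3·0.24 + 4·0.16 + 6·0.31
 = 0.29 + 0.72 + 0.64 + 1.86
 = 3.51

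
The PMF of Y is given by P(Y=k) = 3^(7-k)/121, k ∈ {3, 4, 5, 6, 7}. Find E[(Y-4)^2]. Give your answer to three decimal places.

E[(Y-4)^2] = Σ (y-4)^2·P(Y=y)
 = 1·81/121 + 0·27/121 + 1·9/121 + 4·3/121 + 9·1/121
 = 81/121 + 0 + 9/121 + 12/121 + 9/121
 = 111/121

0.917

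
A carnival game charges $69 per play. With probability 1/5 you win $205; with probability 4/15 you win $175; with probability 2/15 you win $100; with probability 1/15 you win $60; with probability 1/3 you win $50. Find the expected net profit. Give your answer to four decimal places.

E[payout] = 205·1/5 + 175·4/15 + 100·2/15 + 60·1/15 + 50·1/3
 = 41 + 140/3 + 40/3 + 4 + 50/3
 = 365/3
Net = 365/3 - 69 = 158/3

52.6667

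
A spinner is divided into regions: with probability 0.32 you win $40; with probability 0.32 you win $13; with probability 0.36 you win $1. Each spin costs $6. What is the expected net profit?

11.32

E[payout] = 40·0.32 + 13·0.32 + 1·0.36
 = 12.8 + 4.16 + 0.36
 = 17.32
Net = 17.32 - 6 = 11.32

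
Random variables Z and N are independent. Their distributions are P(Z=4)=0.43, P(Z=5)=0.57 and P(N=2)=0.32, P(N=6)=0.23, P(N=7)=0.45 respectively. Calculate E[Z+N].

E[Z+N] = Σ_z Σ_n (z+n) · P(Z=z)P(N=n)
 = 6·0.1376 + 10·0.0989 + 11·0.1935 + 7·0.1824 + 11·0.1311 + 12·0.2565
 = 0.8256 + 0.989 + 2.1285 + 1.2768 + 1.4421 + 3.078
 = 9.74

9.74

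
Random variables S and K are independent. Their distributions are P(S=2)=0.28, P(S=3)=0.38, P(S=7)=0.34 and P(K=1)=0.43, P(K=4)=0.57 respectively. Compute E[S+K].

E[S+K] = Σ_s Σ_k (s+k) · P(S=s)P(K=k)
 = 3·0.1204 + 6·0.1596 + 4·0.1634 + 7·0.2166 + 8·0.1462 + 11·0.1938
 = 0.3612 + 0.9576 + 0.6536 + 1.5162 + 1.1696 + 2.1318
 = 6.79

6.79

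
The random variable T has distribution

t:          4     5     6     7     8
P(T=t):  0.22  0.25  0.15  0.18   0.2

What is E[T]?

5.89

E[T] = Σ t·P(T=t)
 = 4·0.22 + 5·0.25 + 6·0.15 + 7·0.18 + 8·0.2
 = 0.88 + 1.25 + 0.9 + 1.26 + 1.6
 = 5.89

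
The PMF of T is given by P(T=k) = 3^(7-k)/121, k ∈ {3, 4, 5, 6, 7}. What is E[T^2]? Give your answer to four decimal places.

12.7521

E[T^2] = Σ t^2·P(T=t)
 = 9·81/121 + 16·27/121 + 25·9/121 + 36·3/121 + 49·1/121
 = 729/121 + 432/121 + 225/121 + 108/121 + 49/121
 = 1543/121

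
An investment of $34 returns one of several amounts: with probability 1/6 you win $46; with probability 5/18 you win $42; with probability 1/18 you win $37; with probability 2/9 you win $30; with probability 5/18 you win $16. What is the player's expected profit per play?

E[payout] = 46·1/6 + 42·5/18 + 37·1/18 + 30·2/9 + 16·5/18
 = 23/3 + 35/3 + 37/18 + 20/3 + 40/9
 = 65/2
Net = 65/2 - 34 = -3/2

-1.5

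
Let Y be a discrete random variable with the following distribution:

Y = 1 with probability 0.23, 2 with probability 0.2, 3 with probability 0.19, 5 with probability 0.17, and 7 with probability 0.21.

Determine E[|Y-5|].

2.32

E[|Y-5|] = Σ |y-5|·P(Y=y)
 = 4·0.23 + 3·0.2 + 2·0.19 + 0·0.17 + 2·0.21
 = 0.92 + 0.6 + 0.38 + 0 + 0.42
 = 2.32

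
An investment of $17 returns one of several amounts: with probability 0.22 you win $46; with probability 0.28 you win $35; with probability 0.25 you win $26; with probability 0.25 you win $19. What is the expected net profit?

14.17

E[payout] = 46·0.22 + 35·0.28 + 26·0.25 + 19·0.25
 = 10.12 + 9.8 + 6.5 + 4.75
 = 31.17
Net = 31.17 - 17 = 14.17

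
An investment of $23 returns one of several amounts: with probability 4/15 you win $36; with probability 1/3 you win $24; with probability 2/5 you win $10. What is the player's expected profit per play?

E[payout] = 36·4/15 + 24·1/3 + 10·2/5
 = 48/5 + 8 + 4
 = 108/5
Net = 108/5 - 23 = -7/5

-1.4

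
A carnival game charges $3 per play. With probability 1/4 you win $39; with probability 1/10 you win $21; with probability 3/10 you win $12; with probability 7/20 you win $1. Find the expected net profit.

E[payout] = 39·1/4 + 21·1/10 + 12·3/10 + 1·7/20
 = 39/4 + 21/10 + 18/5 + 7/20
 = 79/5
Net = 79/5 - 3 = 64/5

12.8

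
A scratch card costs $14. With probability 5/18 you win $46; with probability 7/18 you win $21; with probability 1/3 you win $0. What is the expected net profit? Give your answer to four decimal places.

E[payout] = 46·5/18 + 21·7/18 + 0·1/3
 = 115/9 + 49/6 + 0
 = 377/18
Net = 377/18 - 14 = 125/18

6.9444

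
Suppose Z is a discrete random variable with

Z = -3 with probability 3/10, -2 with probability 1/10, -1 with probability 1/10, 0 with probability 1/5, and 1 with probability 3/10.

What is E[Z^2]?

3.5

E[Z^2] = Σ z^2·P(Z=z)
 = 9·3/10 + 4·1/10 + 1·1/10 + 0·1/5 + 1·3/10
 = 27/10 + 2/5 + 1/10 + 0 + 3/10
 = 7/2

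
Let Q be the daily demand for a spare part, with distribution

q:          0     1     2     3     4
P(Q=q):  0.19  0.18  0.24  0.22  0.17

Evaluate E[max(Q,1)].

2.19

E[max(Q,1)] = Σ max(q,1)·P(Q=q)
 = 1·0.19 + 1·0.18 + 2·0.24 + 3·0.22 + 4·0.17
 = 0.19 + 0.18 + 0.48 + 0.66 + 0.68
 = 2.19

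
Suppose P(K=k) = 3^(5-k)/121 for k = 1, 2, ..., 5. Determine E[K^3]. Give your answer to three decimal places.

E[K^3] = Σ k^3·P(K=k)
 = 1·81/121 + 8·27/121 + 27·9/121 + 64·3/121 + 125·1/121
 = 81/121 + 216/121 + 243/121 + 192/121 + 125/121
 = 857/121

7.083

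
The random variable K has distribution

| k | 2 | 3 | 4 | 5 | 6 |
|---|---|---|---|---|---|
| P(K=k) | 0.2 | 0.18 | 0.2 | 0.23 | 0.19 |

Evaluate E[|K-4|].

E[|K-4|] = Σ |k-4|·P(K=k)
 = 2·0.2 + 1·0.18 + 0·0.2 + 1·0.23 + 2·0.19
 = 0.4 + 0.18 + 0 + 0.23 + 0.38
 = 1.19

1.19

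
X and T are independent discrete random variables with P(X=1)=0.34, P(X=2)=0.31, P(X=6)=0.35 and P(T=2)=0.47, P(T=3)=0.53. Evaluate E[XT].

7.7418

E[XT] = Σ_x Σ_t xt · P(X=x)P(T=t)
 = 2·0.1598 + 3·0.1802 + 4·0.1457 + 6·0.1643 + 12·0.1645 + 18·0.1855
 = 0.3196 + 0.5406 + 0.5828 + 0.9858 + 1.974 + 3.339
 = 7.7418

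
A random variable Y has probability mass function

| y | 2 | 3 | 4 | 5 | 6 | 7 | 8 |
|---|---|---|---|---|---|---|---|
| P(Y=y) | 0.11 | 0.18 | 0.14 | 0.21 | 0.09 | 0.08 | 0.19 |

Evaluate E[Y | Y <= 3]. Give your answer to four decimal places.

2.6207

P(Y <= 3) = 0.11 + 0.18 = 0.29.
E[Y | Y <= 3] = [2·0.11 + 3·0.18] / 0.29
 = 0.76 / 0.29
 = 76/29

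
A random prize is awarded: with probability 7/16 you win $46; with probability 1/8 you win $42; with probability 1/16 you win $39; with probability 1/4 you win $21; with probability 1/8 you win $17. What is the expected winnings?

35.1875

E[payout] = 46·7/16 + 42·1/8 + 39·1/16 + 21·1/4 + 17·1/8
 = 161/8 + 21/4 + 39/16 + 21/4 + 17/8
 = 563/16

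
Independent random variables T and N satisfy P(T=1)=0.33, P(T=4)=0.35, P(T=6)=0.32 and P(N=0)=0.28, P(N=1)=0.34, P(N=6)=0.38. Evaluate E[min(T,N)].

1.727

E[min(T,N)] = Σ_t Σ_n min(t,n) · P(T=t)P(N=n)
 = 0·0.0924 + 1·0.1122 + 1·0.1254 + 0·0.098 + 1·0.119 + 4·0.133 + 0·0.0896 + 1·0.1088 + 6·0.1216
 = 0 + 0.1122 + 0.1254 + 0 + 0.119 + 0.532 + 0 + 0.1088 + 0.7296
 = 1.727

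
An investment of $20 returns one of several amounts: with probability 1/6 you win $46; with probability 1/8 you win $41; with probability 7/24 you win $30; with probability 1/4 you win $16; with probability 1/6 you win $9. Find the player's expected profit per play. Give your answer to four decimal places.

E[payout] = 46·1/6 + 41·1/8 + 30·7/24 + 16·1/4 + 9·1/6
 = 23/3 + 41/8 + 35/4 + 4 + 3/2
 = 649/24
Net = 649/24 - 20 = 169/24

7.0417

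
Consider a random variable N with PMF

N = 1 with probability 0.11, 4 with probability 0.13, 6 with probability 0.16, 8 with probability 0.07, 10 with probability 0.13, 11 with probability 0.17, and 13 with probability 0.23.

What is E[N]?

E[N] = Σ n·P(N=n)
 = 1·0.11 + 4·0.13 + 6·0.16 + 8·0.07 + 10·0.13 + 11·0.17 + 13·0.23
 = 0.11 + 0.52 + 0.96 + 0.56 + 1.3 + 1.87 + 2.99
 = 8.31

8.31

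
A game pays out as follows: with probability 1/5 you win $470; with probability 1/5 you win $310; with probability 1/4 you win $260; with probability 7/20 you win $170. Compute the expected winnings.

E[payout] = 470·1/5 + 310·1/5 + 260·1/4 + 170·7/20
 = 94 + 62 + 65 + 119/2
 = 561/2

280.5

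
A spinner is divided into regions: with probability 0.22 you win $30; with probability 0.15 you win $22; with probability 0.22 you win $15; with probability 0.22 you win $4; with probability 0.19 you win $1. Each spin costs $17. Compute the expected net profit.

-2.73

E[payout] = 30·0.22 + 22·0.15 + 15·0.22 + 4·0.22 + 1·0.19
 = 6.6 + 3.3 + 3.3 + 0.88 + 0.19
 = 14.27
Net = 14.27 - 17 = -2.73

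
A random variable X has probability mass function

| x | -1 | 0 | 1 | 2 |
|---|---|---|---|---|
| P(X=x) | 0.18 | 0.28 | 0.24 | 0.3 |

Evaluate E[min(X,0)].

-0.18

E[min(X,0)] = Σ min(x,0)·P(X=x)
 = (-1)·0.18 + 0·0.28 + 0·0.24 + 0·0.3
 = (-0.18) + 0 + 0 + 0
 = -0.18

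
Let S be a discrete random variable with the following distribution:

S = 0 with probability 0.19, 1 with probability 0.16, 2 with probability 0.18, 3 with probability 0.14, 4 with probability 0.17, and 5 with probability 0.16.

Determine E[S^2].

E[S^2] = Σ s^2·P(S=s)
 = 0·0.19 + 1·0.16 + 4·0.18 + 9·0.14 + 16·0.17 + 25·0.16
 = 0 + 0.16 + 0.72 + 1.26 + 2.72 + 4
 = 8.86

8.86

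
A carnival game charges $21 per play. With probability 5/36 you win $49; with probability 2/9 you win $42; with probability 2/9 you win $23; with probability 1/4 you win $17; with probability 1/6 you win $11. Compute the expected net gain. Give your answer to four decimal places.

E[payout] = 49·5/36 + 42·2/9 + 23·2/9 + 17·1/4 + 11·1/6
 = 245/36 + 28/3 + 46/9 + 17/4 + 11/6
 = 82/3
Net = 82/3 - 21 = 19/3

6.3333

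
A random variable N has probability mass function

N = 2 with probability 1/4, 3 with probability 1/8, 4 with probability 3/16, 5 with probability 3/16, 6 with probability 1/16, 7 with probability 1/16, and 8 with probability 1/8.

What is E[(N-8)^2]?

17.125

E[(N-8)^2] = Σ (n-8)^2·P(N=n)
 = 36·1/4 + 25·1/8 + 16·3/16 + 9·3/16 + 4·1/16 + 1·1/16 + 0·1/8
 = 9 + 25/8 + 3 + 27/16 + 1/4 + 1/16 + 0
 = 137/8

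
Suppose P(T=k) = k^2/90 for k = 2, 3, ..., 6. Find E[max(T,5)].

5.4

E[max(T,5)] = Σ max(t,5)·P(T=t)
 = 5·2/45 + 5·1/10 + 5·8/45 + 5·5/18 + 6·2/5
 = 2/9 + 1/2 + 8/9 + 25/18 + 12/5
 = 27/5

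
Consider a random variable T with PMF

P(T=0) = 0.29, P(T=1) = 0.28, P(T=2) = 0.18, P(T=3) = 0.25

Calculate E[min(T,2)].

E[min(T,2)] = Σ min(t,2)·P(T=t)
 = 0·0.29 + 1·0.28 + 2·0.18 + 2·0.25
 = 0 + 0.28 + 0.36 + 0.5
 = 1.14

1.14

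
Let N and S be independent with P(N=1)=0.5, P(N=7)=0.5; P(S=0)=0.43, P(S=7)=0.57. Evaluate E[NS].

15.96

E[NS] = Σ_n Σ_s ns · P(N=n)P(S=s)
 = 0·0.215 + 7·0.285 + 0·0.215 + 49·0.285
 = 0 + 1.995 + 0 + 13.965
 = 15.96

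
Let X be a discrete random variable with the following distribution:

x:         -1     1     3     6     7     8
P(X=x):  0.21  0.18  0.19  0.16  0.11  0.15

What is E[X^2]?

E[X^2] = Σ x^2·P(X=x)
 = 1·0.21 + 1·0.18 + 9·0.19 + 36·0.16 + 49·0.11 + 64·0.15
 = 0.21 + 0.18 + 1.71 + 5.76 + 5.39 + 9.6
 = 22.85

22.85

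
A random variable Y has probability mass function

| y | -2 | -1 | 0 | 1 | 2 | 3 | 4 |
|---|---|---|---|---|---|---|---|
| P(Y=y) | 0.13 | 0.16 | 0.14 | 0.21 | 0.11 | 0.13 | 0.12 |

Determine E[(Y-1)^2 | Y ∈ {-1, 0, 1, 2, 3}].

1.88

P(Y ∈ {-1, 0, 1, 2, 3}) = 0.16 + 0.14 + 0.21 + 0.11 + 0.13 = 0.75.
E[(Y-1)^2 | Y ∈ {-1, 0, 1, 2, 3}] = [4·0.16 + 1·0.14 + 0·0.21 + 1·0.11 + 4·0.13] / 0.75
 = 1.41 / 0.75
 = 47/25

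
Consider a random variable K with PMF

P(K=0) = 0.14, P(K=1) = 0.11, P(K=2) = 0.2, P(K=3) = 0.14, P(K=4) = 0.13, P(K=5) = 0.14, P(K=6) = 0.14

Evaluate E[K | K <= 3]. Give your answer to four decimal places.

1.5763

P(K <= 3) = 0.14 + 0.11 + 0.2 + 0.14 = 0.59.
E[K | K <= 3] = [0·0.14 + 1·0.11 + 2·0.2 + 3·0.14] / 0.59
 = 0.93 / 0.59
 = 93/59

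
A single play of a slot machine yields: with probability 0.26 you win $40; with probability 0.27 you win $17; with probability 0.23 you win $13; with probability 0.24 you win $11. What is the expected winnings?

20.62

E[payout] = 40·0.26 + 17·0.27 + 13·0.23 + 11·0.24
 = 10.4 + 4.59 + 2.99 + 2.64
 = 20.62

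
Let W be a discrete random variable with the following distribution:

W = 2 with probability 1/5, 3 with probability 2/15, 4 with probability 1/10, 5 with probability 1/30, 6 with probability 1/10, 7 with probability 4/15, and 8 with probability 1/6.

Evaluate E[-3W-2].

-17.5

E[-3W-2] = Σ (-3w-2)·P(W=w)
 = (-8)·1/5 + (-11)·2/15 + (-14)·1/10 + (-17)·1/30 + (-20)·1/10 + (-23)·4/15 + (-26)·1/6
 = (-8/5) + (-22/15) + (-7/5) + (-17/30) + (-2) + (-92/15) + (-13/3)
 = -35/2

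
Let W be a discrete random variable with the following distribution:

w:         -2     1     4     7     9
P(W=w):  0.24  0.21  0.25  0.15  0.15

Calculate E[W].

E[W] = Σ w·P(W=w)
 = (-2)·0.24 + 1·0.21 + 4·0.25 + 7·0.15 + 9·0.15
 = (-0.48) + 0.21 + 1 + 1.05 + 1.35
 = 3.13

3.13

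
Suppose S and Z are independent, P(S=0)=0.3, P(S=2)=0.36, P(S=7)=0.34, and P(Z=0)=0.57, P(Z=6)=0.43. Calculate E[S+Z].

E[S+Z] = Σ_s Σ_z (s+z) · P(S=s)P(Z=z)
 = 0·0.171 + 6·0.129 + 2·0.2052 + 8·0.1548 + 7·0.1938 + 13·0.1462
 = 0 + 0.774 + 0.4104 + 1.2384 + 1.3566 + 1.9006
 = 5.68

5.68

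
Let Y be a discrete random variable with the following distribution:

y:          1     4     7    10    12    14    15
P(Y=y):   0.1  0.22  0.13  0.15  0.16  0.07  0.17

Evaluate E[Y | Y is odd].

8.9

P(Y is odd) = 0.1 + 0.13 + 0.17 = 0.4.
E[Y | Y is odd] = [1·0.1 + 7·0.13 + 15·0.17] / 0.4
 = 3.56 / 0.4
 = 89/10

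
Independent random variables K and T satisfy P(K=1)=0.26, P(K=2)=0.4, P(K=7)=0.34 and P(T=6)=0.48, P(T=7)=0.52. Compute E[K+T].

E[K+T] = Σ_k Σ_t (k+t) · P(K=k)P(T=t)
 = 7·0.1248 + 8·0.1352 + 8·0.192 + 9·0.208 + 13·0.1632 + 14·0.1768
 = 0.8736 + 1.0816 + 1.536 + 1.872 + 2.1216 + 2.4752
 = 9.96

9.96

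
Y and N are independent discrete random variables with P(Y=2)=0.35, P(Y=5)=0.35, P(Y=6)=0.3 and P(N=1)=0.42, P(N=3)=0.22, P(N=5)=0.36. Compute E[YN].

12.24

E[YN] = Σ_y Σ_n yn · P(Y=y)P(N=n)
 = 2·0.147 + 6·0.077 + 10·0.126 + 5·0.147 + 15·0.077 + 25·0.126 + 6·0.126 + 18·0.066 + 30·0.108
 = 0.294 + 0.462 + 1.26 + 0.735 + 1.155 + 3.15 + 0.756 + 1.188 + 3.24
 = 12.24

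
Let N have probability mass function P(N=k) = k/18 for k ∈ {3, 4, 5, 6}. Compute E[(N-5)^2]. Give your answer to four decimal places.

1.2222

E[(N-5)^2] = Σ (n-5)^2·P(N=n)
 = 4·1/6 + 1·2/9 + 0·5/18 + 1·1/3
 = 2/3 + 2/9 + 0 + 1/3
 = 11/9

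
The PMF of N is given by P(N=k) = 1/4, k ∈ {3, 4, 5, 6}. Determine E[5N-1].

E[5N-1] = Σ (5n-1)·P(N=n)
 = 14·1/4 + 19·1/4 + 24·1/4 + 29·1/4
 = 7/2 + 19/4 + 6 + 29/4
 = 43/2

21.5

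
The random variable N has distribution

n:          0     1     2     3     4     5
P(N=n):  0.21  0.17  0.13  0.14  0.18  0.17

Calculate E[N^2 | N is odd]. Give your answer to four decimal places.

P(N is odd) = 0.17 + 0.14 + 0.17 = 0.48.
E[N^2 | N is odd] = [1·0.17 + 9·0.14 + 25·0.17] / 0.48
 = 5.68 / 0.48
 = 71/6

11.8333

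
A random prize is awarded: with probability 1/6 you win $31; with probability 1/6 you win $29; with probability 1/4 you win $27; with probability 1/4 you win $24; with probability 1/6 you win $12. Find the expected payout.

24.75

E[payout] = 31·1/6 + 29·1/6 + 27·1/4 + 24·1/4 + 12·1/6
 = 31/6 + 29/6 + 27/4 + 6 + 2
 = 99/4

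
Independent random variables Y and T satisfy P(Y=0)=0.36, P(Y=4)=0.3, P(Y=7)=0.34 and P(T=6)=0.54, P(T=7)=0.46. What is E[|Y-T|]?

3.2472

E[|Y-T|] = Σ_y Σ_t |y-t| · P(Y=y)P(T=t)
 = 6·0.1944 + 7·0.1656 + 2·0.162 + 3·0.138 + 1·0.1836 + 0·0.1564
 = 1.1664 + 1.1592 + 0.324 + 0.414 + 0.1836 + 0
 = 3.2472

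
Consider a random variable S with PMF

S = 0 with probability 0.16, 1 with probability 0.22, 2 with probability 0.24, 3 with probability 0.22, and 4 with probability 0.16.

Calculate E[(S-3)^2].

E[(S-3)^2] = Σ (s-3)^2·P(S=s)
 = 9·0.16 + 4·0.22 + 1·0.24 + 0·0.22 + 1·0.16
 = 1.44 + 0.88 + 0.24 + 0 + 0.16
 = 2.72

2.72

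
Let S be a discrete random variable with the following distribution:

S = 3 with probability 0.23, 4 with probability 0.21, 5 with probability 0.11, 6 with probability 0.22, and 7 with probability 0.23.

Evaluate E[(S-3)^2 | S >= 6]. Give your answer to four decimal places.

12.5778

P(S >= 6) = 0.22 + 0.23 = 0.45.
E[(S-3)^2 | S >= 6] = [9·0.22 + 16·0.23] / 0.45
 = 5.66 / 0.45
 = 566/45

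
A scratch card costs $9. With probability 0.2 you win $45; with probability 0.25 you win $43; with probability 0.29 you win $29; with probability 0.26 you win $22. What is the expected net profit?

24.88

E[payout] = 45·0.2 + 43·0.25 + 29·0.29 + 22·0.26
 = 9 + 10.75 + 8.41 + 5.72
 = 33.88
Net = 33.88 - 9 = 24.88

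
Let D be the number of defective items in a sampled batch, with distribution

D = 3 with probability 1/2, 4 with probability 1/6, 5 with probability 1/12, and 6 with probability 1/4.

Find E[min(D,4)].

E[min(D,4)] = Σ min(d,4)·P(D=d)
 = 3·1/2 + 4·1/6 + 4·1/12 + 4·1/4
 = 3/2 + 2/3 + 1/3 + 1
 = 7/2

3.5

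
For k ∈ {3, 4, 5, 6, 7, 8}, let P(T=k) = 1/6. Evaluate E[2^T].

E[2^T] = Σ 2^t·P(T=t)
 = 8·1/6 + 16·1/6 + 32·1/6 + 64·1/6 + 128·1/6 + 256·1/6
 = 4/3 + 8/3 + 16/3 + 32/3 + 64/3 + 128/3
 = 84

84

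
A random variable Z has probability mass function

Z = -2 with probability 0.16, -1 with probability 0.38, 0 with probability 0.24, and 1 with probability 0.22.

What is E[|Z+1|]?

E[|Z+1|] = Σ |z+1|·P(Z=z)
 = 1·0.16 + 0·0.38 + 1·0.24 + 2·0.22
 = 0.16 + 0 + 0.24 + 0.44
 = 0.84

0.84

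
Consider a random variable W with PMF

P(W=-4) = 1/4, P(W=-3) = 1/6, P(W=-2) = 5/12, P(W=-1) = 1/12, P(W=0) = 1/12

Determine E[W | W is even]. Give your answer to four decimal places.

-2.4444

P(W is even) = 1/4 + 5/12 + 1/12 = 3/4.
E[W | W is even] = [(-4)·1/4 + (-2)·5/12 + 0·1/12] / (3/4)
 = -11/6 / (3/4)
 = -22/9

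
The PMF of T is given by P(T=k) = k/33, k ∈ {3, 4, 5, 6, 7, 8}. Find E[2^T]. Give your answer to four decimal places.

E[2^T] = Σ 2^t·P(T=t)
 = 8·1/11 + 16·4/33 + 32·5/33 + 64·2/11 + 128·7/33 + 256·8/33
 = 8/11 + 64/33 + 160/33 + 128/11 + 896/33 + 2048/33
 = 1192/11

108.3636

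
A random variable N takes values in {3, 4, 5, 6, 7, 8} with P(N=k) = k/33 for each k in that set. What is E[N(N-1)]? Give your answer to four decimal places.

32.9697

E[N(N-1)] = Σ n(n-1)·P(N=n)
 = 6·1/11 + 12·4/33 + 20·5/33 + 30·2/11 + 42·7/33 + 56·8/33
 = 6/11 + 16/11 + 100/33 + 60/11 + 98/11 + 448/33
 = 1088/33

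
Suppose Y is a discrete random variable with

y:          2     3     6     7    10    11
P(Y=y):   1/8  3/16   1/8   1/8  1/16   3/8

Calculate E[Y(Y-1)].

E[Y(Y-1)] = Σ y(y-1)·P(Y=y)
 = 2·1/8 + 6·3/16 + 30·1/8 + 42·1/8 + 90·1/16 + 110·3/8
 = 1/4 + 9/8 + 15/4 + 21/4 + 45/8 + 165/4
 = 229/4

57.25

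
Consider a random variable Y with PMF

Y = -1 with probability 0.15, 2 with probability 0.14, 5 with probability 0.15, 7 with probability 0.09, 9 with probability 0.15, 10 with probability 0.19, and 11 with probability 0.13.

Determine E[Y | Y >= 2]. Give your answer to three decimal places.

P(Y >= 2) = 0.14 + 0.15 + 0.09 + 0.15 + 0.19 + 0.13 = 0.85.
E[Y | Y >= 2] = [2·0.14 + 5·0.15 + 7·0.09 + 9·0.15 + 10·0.19 + 11·0.13] / 0.85
 = 6.34 / 0.85
 = 634/85

7.459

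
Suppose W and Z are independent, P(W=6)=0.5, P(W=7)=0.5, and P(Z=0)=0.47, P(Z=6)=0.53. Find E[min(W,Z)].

E[min(W,Z)] = Σ_w Σ_z min(w,z) · P(W=w)P(Z=z)
 = 0·0.235 + 6·0.265 + 0·0.235 + 6·0.265
 = 0 + 1.59 + 0 + 1.59
 = 3.18

3.18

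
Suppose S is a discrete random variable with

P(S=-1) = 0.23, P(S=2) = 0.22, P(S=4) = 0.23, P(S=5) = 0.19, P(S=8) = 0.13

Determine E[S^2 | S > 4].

P(S > 4) = 0.19 + 0.13 = 0.32.
E[S^2 | S > 4] = [25·0.19 + 64·0.13] / 0.32
 = 13.07 / 0.32
 = 1307/32

40.84375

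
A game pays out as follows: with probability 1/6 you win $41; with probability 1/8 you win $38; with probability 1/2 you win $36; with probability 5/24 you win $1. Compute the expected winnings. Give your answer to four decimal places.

29.7917

E[payout] = 41·1/6 + 38·1/8 + 36·1/2 + 1·5/24
 = 41/6 + 19/4 + 18 + 5/24
 = 715/24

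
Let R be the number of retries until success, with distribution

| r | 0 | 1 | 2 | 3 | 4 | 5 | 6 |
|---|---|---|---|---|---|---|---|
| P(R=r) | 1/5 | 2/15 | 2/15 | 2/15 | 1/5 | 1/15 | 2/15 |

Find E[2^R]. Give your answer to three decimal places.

E[2^R] = Σ 2^r·P(R=r)
 = 1·1/5 + 2·2/15 + 4·2/15 + 8·2/15 + 16·1/5 + 32·1/15 + 64·2/15
 = 1/5 + 4/15 + 8/15 + 16/15 + 16/5 + 32/15 + 128/15
 = 239/15

15.933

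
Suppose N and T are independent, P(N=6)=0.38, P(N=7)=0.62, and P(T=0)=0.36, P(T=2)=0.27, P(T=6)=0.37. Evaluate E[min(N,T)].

2.76

E[min(N,T)] = Σ_n Σ_t min(n,t) · P(N=n)P(T=t)
 = 0·0.1368 + 2·0.1026 + 6·0.1406 + 0·0.2232 + 2·0.1674 + 6·0.2294
 = 0 + 0.2052 + 0.8436 + 0 + 0.3348 + 1.3764
 = 2.76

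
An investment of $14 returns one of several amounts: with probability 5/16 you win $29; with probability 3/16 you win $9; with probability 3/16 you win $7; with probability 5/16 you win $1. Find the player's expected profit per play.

-1.625

E[payout] = 29·5/16 + 9·3/16 + 7·3/16 + 1·5/16
 = 145/16 + 27/16 + 21/16 + 5/16
 = 99/8
Net = 99/8 - 14 = -13/8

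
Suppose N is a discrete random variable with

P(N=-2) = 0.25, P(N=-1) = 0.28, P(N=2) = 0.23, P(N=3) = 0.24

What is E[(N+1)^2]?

6.16

E[(N+1)^2] = Σ (n+1)^2·P(N=n)
 = 1·0.25 + 0·0.28 + 9·0.23 + 16·0.24
 = 0.25 + 0 + 2.07 + 3.84
 = 6.16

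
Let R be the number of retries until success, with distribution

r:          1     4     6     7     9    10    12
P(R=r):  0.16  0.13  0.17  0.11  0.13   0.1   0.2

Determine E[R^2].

E[R^2] = Σ r^2·P(R=r)
 = 1·0.16 + 16·0.13 + 36·0.17 + 49·0.11 + 81·0.13 + 100·0.1 + 144·0.2
 = 0.16 + 2.08 + 6.12 + 5.39 + 10.53 + 10 + 28.8
 = 63.08

63.08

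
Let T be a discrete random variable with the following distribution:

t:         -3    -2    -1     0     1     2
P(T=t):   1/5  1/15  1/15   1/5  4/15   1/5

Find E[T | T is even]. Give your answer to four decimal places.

P(T is even) = 1/15 + 1/5 + 1/5 = 7/15.
E[T | T is even] = [(-2)·1/15 + 0·1/5 + 2·1/5] / (7/15)
 = 4/15 / (7/15)
 = 4/7

0.5714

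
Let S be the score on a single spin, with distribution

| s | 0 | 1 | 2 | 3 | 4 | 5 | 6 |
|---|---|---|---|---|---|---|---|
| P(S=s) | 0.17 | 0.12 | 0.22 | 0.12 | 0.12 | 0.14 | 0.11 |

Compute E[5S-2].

E[5S-2] = Σ (5s-2)·P(S=s)
 = (-2)·0.17 + 3·0.12 + 8·0.22 + 13·0.12 + 18·0.12 + 23·0.14 + 28·0.11
 = (-0.34) + 0.36 + 1.76 + 1.56 + 2.16 + 3.22 + 3.08
 = 11.8

11.8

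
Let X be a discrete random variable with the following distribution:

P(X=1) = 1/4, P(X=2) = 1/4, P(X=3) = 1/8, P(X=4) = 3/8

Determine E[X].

E[X] = Σ x·P(X=x)
 = 1·1/4 + 2·1/4 + 3·1/8 + 4·3/8
 = 1/4 + 1/2 + 3/8 + 3/2
 = 21/8

2.625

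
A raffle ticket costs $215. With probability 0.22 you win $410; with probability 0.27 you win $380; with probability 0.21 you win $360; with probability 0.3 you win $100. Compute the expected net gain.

83.4

E[payout] = 410·0.22 + 380·0.27 + 360·0.21 + 100·0.3
 = 90.2 + 102.6 + 75.6 + 30
 = 298.4
Net = 298.4 - 215 = 83.4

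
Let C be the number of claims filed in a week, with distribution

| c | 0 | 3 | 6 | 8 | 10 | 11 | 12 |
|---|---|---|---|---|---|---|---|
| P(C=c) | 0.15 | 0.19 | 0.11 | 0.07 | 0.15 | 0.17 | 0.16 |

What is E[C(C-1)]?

61.68

E[C(C-1)] = Σ c(c-1)·P(C=c)
 = 0·0.15 + 6·0.19 + 30·0.11 + 56·0.07 + 90·0.15 + 110·0.17 + 132·0.16
 = 0 + 1.14 + 3.3 + 3.92 + 13.5 + 18.7 + 21.12
 = 61.68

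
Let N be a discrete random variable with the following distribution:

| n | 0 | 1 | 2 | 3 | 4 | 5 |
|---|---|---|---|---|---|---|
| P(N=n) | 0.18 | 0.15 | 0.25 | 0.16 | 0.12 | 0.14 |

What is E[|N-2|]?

1.33

E[|N-2|] = Σ |n-2|·P(N=n)
 = 2·0.18 + 1·0.15 + 0·0.25 + 1·0.16 + 2·0.12 + 3·0.14
 = 0.36 + 0.15 + 0 + 0.16 + 0.24 + 0.42
 = 1.33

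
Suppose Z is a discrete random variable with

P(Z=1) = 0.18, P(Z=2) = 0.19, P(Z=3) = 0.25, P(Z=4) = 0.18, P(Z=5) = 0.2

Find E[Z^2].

E[Z^2] = Σ z^2·P(Z=z)
 = 1·0.18 + 4·0.19 + 9·0.25 + 16·0.18 + 25·0.2
 = 0.18 + 0.76 + 2.25 + 2.88 + 5
 = 11.07

11.07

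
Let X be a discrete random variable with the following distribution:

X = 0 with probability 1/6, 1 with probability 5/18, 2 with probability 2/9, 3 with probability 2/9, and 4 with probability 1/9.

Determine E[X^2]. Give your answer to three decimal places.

E[X^2] = Σ x^2·P(X=x)
 = 0·1/6 + 1·5/18 + 4·2/9 + 9·2/9 + 16·1/9
 = 0 + 5/18 + 8/9 + 2 + 16/9
 = 89/18

4.944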